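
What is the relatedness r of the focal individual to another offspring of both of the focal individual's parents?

Each parent–offspring link contributes a factor of 1/2, and independent paths through distinct common ancestors add.
Full sibs share both parents — two paths of length 2: r = 2·(1/2)^2 = 1/2.

0.5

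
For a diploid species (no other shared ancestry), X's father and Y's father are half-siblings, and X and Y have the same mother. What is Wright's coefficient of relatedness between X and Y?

Relatedness sums over independent paths through distinct common ancestors.
X and Y are related in two ways: half first cousins through their fathers (r = 1/16) and half-sibs through their shared mother (r = 1/4).
r = 1/16 + 1/4 = 0.3125.

0.3125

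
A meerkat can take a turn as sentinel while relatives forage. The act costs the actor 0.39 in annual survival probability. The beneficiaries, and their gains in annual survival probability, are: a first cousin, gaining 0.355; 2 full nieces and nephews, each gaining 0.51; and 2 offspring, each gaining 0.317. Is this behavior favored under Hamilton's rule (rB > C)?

Yes

Hamilton's rule: the trait is favored when the sum of r·B over every recipient exceeds the actor's cost C.
r to a first cousin = 0.125 (first cousins share one grandparent pair — two paths of length 4: r = 2·(1/2)^4 = 1/8).
r to a full niece or nephew = 0.25 (full aunt/uncle↔niece/nephew: two paths of length 3 through the shared grandparent pair: r = 2·(1/2)^3 = 1/4).
r to an offspring = 0.5 (one parent–offspring link: r = (1/2)^1 = 1/2).
Summing one r·B term per recipient: 1·0.125·0.355 + 2·0.25·0.51 + 2·0.5·0.317 = 0.616375.
0.616375 > 0.39: the indirect benefit exceeds the cost.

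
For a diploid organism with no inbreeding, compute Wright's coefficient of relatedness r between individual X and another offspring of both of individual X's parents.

Each parent–offspring link contributes a factor of 1/2, and independent paths through distinct common ancestors add.
Full sibs share both parents — two paths of length 2: r = 2·(1/2)^2 = 1/2.

0.5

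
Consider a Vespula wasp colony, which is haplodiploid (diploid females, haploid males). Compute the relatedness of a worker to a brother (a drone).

Her haploid brother carries none of their father's genes and a random half of their mother's genome; that half matches the maternal half of her own genome with probability 1/2: r = 1/2 · 1/2 = 1/4.

0.25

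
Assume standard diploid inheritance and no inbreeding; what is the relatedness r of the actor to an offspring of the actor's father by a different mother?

Each parent–offspring link contributes a factor of 1/2, and independent paths through distinct common ancestors add.
Half-sibs share one parent — one path of length 2: r = (1/2)^2 = 1/4.

0.25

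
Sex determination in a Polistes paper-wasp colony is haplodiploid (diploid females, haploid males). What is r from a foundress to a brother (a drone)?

0.25

Her haploid brother carries none of their father's genes and a random half of their mother's genome; that half matches the maternal half of her own genome with probability 1/2: r = 1/2 · 1/2 = 1/4.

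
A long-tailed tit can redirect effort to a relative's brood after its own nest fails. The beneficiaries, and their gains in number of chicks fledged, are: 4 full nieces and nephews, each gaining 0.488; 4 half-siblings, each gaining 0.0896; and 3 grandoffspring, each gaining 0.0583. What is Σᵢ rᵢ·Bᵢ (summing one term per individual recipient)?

0.621325

r to a full niece or nephew = 1/4 (full aunt/uncle↔niece/nephew: two paths of length 3 through the shared grandparent pair: r = 2·(1/2)^3 = 1/4).
r to a half-sibling = 1/4 (half-sibs share one parent — one path of length 2: r = (1/2)^2 = 1/4).
r to a grandoffspring = 1/4 (two parent–offspring links: r = (1/2)^2 = 1/4).
Summing one r·B term per recipient: 4·0.25·0.488 + 4·0.25·0.0896 + 3·0.25·0.0583 = 0.621325.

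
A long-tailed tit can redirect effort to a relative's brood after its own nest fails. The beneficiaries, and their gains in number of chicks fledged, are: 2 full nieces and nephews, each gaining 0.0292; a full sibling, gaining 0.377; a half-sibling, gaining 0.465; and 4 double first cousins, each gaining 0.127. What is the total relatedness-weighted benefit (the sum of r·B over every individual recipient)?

r to a full niece or nephew = 1/4 (full aunt/uncle↔niece/nephew: two paths of length 3 through the shared grandparent pair: r = 2·(1/2)^3 = 1/4).
r to a full sibling = 0.5 (full sibs share both parents — two paths of length 2: r = 2·(1/2)^2 = 1/2).
r to a half-sibling = 1/4 (half-sibs share one parent — one path of length 2: r = (1/2)^2 = 1/4).
r to a double first cousin = 0.25 (double first cousins share both grandparent pairs — four paths of length 4: r = 4·(1/2)^4 = 1/4).
Summing one r·B term per recipient: 2·0.25·0.0292 + 1·0.5·0.377 + 1·0.25·0.465 + 4·0.25·0.127 = 0.44635.

0.44635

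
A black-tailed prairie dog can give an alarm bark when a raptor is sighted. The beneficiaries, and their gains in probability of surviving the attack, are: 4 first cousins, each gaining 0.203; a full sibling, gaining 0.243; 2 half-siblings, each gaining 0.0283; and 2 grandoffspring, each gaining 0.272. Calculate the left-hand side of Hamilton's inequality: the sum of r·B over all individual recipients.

r to a first cousin = 0.125 (first cousins share one grandparent pair — two paths of length 4: r = 2·(1/2)^4 = 1/8).
r to a full sibling = 1/2 (full sibs share both parents — two paths of length 2: r = 2·(1/2)^2 = 1/2).
r to a half-sibling = 0.25 (half-sibs share one parent — one path of length 2: r = (1/2)^2 = 1/4).
r to a grandoffspring = 0.25 (two parent–offspring links: r = (1/2)^2 = 1/4).
Summing one r·B term per recipient: 4·0.125·0.203 + 1·0.5·0.243 + 2·0.25·0.0283 + 2·0.25·0.272 = 0.37315.

0.37315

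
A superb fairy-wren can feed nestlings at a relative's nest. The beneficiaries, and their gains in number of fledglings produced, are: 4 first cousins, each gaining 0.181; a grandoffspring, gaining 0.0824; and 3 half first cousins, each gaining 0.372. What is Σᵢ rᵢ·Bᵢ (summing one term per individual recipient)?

0.18085

r to a first cousin = 1/8 (first cousins share one grandparent pair — two paths of length 4: r = 2·(1/2)^4 = 1/8).
r to a grandoffspring = 1/4 (two parent–offspring links: r = (1/2)^2 = 1/4).
r to a half first cousin = 0.0625 (half first cousins share one grandparent — one path of length 4: r = (1/2)^4 = 1/16).
Summing one r·B term per recipient: 4·0.125·0.181 + 1·0.25·0.0824 + 3·0.0625·0.372 = 0.18085.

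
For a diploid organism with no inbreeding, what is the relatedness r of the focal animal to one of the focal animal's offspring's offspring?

0.25

Each parent–offspring link contributes a factor of 1/2, and independent paths through distinct common ancestors add.
Two parent–offspring links: r = (1/2)^2 = 1/4.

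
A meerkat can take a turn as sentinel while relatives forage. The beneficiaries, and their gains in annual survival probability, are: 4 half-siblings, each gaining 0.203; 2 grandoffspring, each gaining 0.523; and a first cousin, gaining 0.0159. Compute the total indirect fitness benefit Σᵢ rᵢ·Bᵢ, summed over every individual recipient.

r to a half-sibling = 0.25 (half-sibs share one parent — one path of length 2: r = (1/2)^2 = 1/4).
r to a grandoffspring = 1/4 (two parent–offspring links: r = (1/2)^2 = 1/4).
r to a first cousin = 1/8 (first cousins share one grandparent pair — two paths of length 4: r = 2·(1/2)^4 = 1/8).
Summing one r·B term per recipient: 4·0.25·0.203 + 2·0.25·0.523 + 1·0.125·0.0159 = 0.4664875.

0.4664875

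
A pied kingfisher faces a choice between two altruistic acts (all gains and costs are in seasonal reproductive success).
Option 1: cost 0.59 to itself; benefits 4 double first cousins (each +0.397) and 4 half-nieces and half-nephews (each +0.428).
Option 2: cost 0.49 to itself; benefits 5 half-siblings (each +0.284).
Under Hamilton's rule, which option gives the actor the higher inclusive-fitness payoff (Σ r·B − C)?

Option 1: r to a double first cousin = 0.25.
Option 1: r to a half-niece or half-nephew = 0.125.
Option 1: Σ r·B − C = (4·0.25·0.397 + 4·0.125·0.428) − 0.59 = 0.021.
Option 2: r to a half-sibling = 0.25.
Option 2: Σ r·B − C = (5·0.25·0.284) − 0.49 = -0.135.
Option 1 has the higher net inclusive-fitness payoff.

Option 1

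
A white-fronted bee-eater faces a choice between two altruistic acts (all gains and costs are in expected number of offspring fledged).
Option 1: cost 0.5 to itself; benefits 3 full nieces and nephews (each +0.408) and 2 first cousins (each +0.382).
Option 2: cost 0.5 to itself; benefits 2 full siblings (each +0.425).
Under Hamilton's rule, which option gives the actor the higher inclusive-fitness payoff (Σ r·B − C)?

Option 1: r to a full niece or nephew = 0.25.
Option 1: r to a first cousin = 0.125.
Option 1: Σ r·B − C = (3·0.25·0.408 + 2·0.125·0.382) − 0.5 = -0.0985.
Option 2: r to a full sibling = 0.5.
Option 2: Σ r·B − C = (2·0.5·0.425) − 0.5 = -0.075.
Option 2 has the higher net inclusive-fitness payoff.

Option 2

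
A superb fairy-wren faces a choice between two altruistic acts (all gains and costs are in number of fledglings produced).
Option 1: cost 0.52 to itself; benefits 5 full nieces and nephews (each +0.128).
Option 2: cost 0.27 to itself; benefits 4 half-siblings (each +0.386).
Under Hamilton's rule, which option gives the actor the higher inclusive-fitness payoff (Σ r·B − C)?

Option 2

Option 1: r to a full niece or nephew = 0.25.
Option 1: Σ r·B − C = (5·0.25·0.128) − 0.52 = -0.36.
Option 2: r to a half-sibling = 0.25.
Option 2: Σ r·B − C = (4·0.25·0.386) − 0.27 = 0.116.
Option 2 has the higher net inclusive-fitness payoff.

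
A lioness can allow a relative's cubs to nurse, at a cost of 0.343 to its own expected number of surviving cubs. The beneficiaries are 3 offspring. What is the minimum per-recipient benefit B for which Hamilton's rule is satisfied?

0.2287

r to an offspring = 0.5 (one parent–offspring link: r = (1/2)^1 = 1/2).
Hamilton's rule with n recipients of equal r: n·r·B > C, so B > C/(n·r) = 0.343/(3·0.5) = 0.2287.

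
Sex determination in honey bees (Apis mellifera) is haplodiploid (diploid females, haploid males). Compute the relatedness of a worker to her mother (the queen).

One meiotic link between diploid queen and diploid daughter: r = 1/2.

0.5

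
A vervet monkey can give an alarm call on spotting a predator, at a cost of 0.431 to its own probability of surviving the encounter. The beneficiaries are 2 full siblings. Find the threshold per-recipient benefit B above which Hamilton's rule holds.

r to a full sibling = 0.5 (full sibs share both parents — two paths of length 2: r = 2·(1/2)^2 = 1/2).
Hamilton's rule with n recipients of equal r: n·r·B > C, so B > C/(n·r) = 0.431/(2·0.5) = 0.431.

0.431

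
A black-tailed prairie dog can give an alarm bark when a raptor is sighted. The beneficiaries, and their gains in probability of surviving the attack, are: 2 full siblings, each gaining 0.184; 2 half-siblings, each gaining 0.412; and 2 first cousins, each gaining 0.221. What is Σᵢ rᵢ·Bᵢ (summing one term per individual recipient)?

r to a full sibling = 1/2 (full sibs share both parents — two paths of length 2: r = 2·(1/2)^2 = 1/2).
r to a half-sibling = 0.25 (half-sibs share one parent — one path of length 2: r = (1/2)^2 = 1/4).
r to a first cousin = 0.125 (first cousins share one grandparent pair — two paths of length 4: r = 2·(1/2)^4 = 1/8).
Summing one r·B term per recipient: 2·0.5·0.184 + 2·0.25·0.412 + 2·0.125·0.221 = 0.44525.

0.44525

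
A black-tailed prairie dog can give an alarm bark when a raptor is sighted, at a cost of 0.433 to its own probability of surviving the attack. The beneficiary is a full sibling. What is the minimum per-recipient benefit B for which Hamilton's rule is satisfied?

r to a full sibling = 1/2 (full sibs share both parents — two paths of length 2: r = 2·(1/2)^2 = 1/2).
Hamilton's rule with n recipients of equal r: n·r·B > C, so B > C/(n·r) = 0.433/(1·0.5) = 0.866.

0.866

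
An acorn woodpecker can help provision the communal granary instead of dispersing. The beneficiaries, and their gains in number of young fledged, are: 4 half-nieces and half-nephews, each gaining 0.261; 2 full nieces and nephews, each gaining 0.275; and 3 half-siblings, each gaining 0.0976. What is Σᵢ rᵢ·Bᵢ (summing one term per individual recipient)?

0.3412

r to a half-niece or half-nephew = 1/8 (half-aunt/uncle↔niece/nephew: one path of length 3: r = (1/2)^3 = 1/8).
r to a full niece or nephew = 1/4 (full aunt/uncle↔niece/nephew: two paths of length 3 through the shared grandparent pair: r = 2·(1/2)^3 = 1/4).
r to a half-sibling = 0.25 (half-sibs share one parent — one path of length 2: r = (1/2)^2 = 1/4).
Summing one r·B term per recipient: 4·0.125·0.261 + 2·0.25·0.275 + 3·0.25·0.0976 = 0.3412.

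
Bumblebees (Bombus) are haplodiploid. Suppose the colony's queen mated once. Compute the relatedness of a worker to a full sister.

Haplodiploid full sisters inherit their father's entire haploid genome identically (contributing 1/2) and on average half of their mother's contribution (1/2 · 1/2 = 1/4); r = 1/2 + 1/4 = 3/4.

0.75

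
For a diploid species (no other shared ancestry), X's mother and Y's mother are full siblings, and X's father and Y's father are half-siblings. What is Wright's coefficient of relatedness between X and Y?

With two independent routes of shared ancestry, r is the sum of the two contributions.
X and Y are related in two ways: first cousins through their mothers (r = 1/8) and half first cousins through their fathers (r = 1/16).
r = 1/8 + 1/16 = 0.1875.

0.1875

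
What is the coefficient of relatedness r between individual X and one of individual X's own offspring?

Each parent–offspring link contributes a factor of 1/2, and independent paths through distinct common ancestors add.
One parent–offspring link: r = (1/2)^1 = 1/2.

0.5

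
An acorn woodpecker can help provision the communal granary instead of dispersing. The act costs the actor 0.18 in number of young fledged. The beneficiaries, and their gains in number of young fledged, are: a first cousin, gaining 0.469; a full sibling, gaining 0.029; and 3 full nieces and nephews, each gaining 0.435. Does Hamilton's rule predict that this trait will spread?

Yes

Hamilton's rule: the trait is favored when the sum of r·B over every recipient exceeds the actor's cost C.
r to a first cousin = 0.125 (first cousins share one grandparent pair — two paths of length 4: r = 2·(1/2)^4 = 1/8).
r to a full sibling = 0.5 (full sibs share both parents — two paths of length 2: r = 2·(1/2)^2 = 1/2).
r to a full niece or nephew = 0.25 (full aunt/uncle↔niece/nephew: two paths of length 3 through the shared grandparent pair: r = 2·(1/2)^3 = 1/4).
Summing one r·B term per recipient: 1·0.125·0.469 + 1·0.5·0.029 + 3·0.25·0.435 = 0.399375.
0.399375 > 0.18: the indirect benefit exceeds the cost.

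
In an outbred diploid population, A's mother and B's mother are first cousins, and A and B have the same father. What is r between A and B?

0.28125

Relatedness sums over independent paths through distinct common ancestors.
A and B are related in two ways: second cousins through their mothers (r = 1/32) and half-sibs through their shared father (r = 1/4).
r = 1/32 + 1/4 = 9/32 = 0.28125.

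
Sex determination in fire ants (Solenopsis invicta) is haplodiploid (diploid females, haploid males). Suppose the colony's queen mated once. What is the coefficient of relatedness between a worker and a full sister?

0.75

Haplodiploid full sisters inherit their father's entire haploid genome identically (contributing 1/2) and on average half of their mother's contribution (1/2 · 1/2 = 1/4); r = 1/2 + 1/4 = 3/4.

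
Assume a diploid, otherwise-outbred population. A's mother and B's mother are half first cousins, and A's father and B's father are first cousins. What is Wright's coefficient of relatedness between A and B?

0.046875

Wright's path rule: contributions from independent ancestry routes add.
A and B are related in two ways: half second cousins through their mothers (r = 1/64) and second cousins through their fathers (r = 1/32).
r = 1/64 + 1/32 = 3/64 = 0.046875.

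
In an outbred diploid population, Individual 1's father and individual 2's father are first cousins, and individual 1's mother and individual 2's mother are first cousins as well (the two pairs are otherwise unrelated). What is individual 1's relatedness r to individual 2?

Relatedness sums over independent paths through distinct common ancestors.
Individual 1 and individual 2 are related in two ways: second cousins through their fathers (r = 1/32) and second cousins through their mothers (r = 1/32).
r = 1/32 + 1/32 = 1/16 = 0.0625.

0.0625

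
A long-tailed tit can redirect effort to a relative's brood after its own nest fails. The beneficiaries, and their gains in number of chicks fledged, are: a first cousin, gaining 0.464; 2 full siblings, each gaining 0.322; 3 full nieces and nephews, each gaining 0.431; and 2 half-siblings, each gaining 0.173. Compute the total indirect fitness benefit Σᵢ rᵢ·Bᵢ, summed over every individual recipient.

r to a first cousin = 0.125 (first cousins share one grandparent pair — two paths of length 4: r = 2·(1/2)^4 = 1/8).
r to a full sibling = 1/2 (full sibs share both parents — two paths of length 2: r = 2·(1/2)^2 = 1/2).
r to a full niece or nephew = 1/4 (full aunt/uncle↔niece/nephew: two paths of length 3 through the shared grandparent pair: r = 2·(1/2)^3 = 1/4).
r to a half-sibling = 1/4 (half-sibs share one parent — one path of length 2: r = (1/2)^2 = 1/4).
Summing one r·B term per recipient: 1·0.125·0.464 + 2·0.5·0.322 + 3·0.25·0.431 + 2·0.25·0.173 = 0.78975.

0.78975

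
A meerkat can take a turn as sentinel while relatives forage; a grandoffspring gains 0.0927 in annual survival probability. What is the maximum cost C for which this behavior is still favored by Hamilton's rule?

0.023175

r to a grandoffspring = 0.25 (two parent–offspring links: r = (1/2)^2 = 1/4).
Hamilton's rule: n·r·B > C, so the trait is favored while C < n·r·B = 1·0.25·0.0927 = 0.023175.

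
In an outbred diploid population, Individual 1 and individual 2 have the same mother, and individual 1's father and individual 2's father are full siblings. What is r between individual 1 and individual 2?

0.375

Independent pedigree routes through distinct common ancestors add.
Individual 1 and individual 2 are related in two ways: half-sibs through their shared mother (r = 1/4) and first cousins through their fathers (r = 1/8).
r = 1/4 + 1/8 = 0.375.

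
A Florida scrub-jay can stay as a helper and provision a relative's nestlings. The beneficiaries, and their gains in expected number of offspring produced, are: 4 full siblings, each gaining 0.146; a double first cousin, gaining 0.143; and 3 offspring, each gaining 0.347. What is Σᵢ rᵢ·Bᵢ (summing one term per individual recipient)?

0.84825

r to a full sibling = 1/2 (full sibs share both parents — two paths of length 2: r = 2·(1/2)^2 = 1/2).
r to a double first cousin = 0.25 (double first cousins share both grandparent pairs — four paths of length 4: r = 4·(1/2)^4 = 1/4).
r to an offspring = 0.5 (one parent–offspring link: r = (1/2)^1 = 1/2).
Summing one r·B term per recipient: 4·0.5·0.146 + 1·0.25·0.143 + 3·0.5·0.347 = 0.84825.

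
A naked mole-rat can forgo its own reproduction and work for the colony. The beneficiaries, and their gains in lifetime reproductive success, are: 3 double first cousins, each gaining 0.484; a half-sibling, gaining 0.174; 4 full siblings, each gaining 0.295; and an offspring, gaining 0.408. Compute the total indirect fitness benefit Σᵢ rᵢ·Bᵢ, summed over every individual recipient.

1.2005

r to a double first cousin = 1/4 (double first cousins share both grandparent pairs — four paths of length 4: r = 4·(1/2)^4 = 1/4).
r to a half-sibling = 0.25 (half-sibs share one parent — one path of length 2: r = (1/2)^2 = 1/4).
r to a full sibling = 0.5 (full sibs share both parents — two paths of length 2: r = 2·(1/2)^2 = 1/2).
r to an offspring = 1/2 (one parent–offspring link: r = (1/2)^1 = 1/2).
Summing one r·B term per recipient: 3·0.25·0.484 + 1·0.25·0.174 + 4·0.5·0.295 + 1·0.5·0.408 = 1.2005.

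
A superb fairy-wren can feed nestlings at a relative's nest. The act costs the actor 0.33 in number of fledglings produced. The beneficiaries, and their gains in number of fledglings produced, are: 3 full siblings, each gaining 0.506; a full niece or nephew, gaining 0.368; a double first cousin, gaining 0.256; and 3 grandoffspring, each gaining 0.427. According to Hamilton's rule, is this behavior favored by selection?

Yes

Hamilton's rule: the trait is favored when the sum of r·B over every recipient exceeds the actor's cost C.
r to a full sibling = 1/2 (full sibs share both parents — two paths of length 2: r = 2·(1/2)^2 = 1/2).
r to a full niece or nephew = 1/4 (full aunt/uncle↔niece/nephew: two paths of length 3 through the shared grandparent pair: r = 2·(1/2)^3 = 1/4).
r to a double first cousin = 1/4 (double first cousins share both grandparent pairs — four paths of length 4: r = 4·(1/2)^4 = 1/4).
r to a grandoffspring = 1/4 (two parent–offspring links: r = (1/2)^2 = 1/4).
Summing one r·B term per recipient: 3·0.5·0.506 + 1·0.25·0.368 + 1·0.25·0.256 + 3·0.25·0.427 = 1.23525.
1.23525 > 0.33: the indirect benefit exceeds the cost.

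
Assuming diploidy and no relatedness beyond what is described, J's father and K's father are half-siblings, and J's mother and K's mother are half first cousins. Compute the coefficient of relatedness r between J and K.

Relatedness sums over independent paths through distinct common ancestors.
J and K are related in two ways: half first cousins through their fathers (r = 1/16) and half second cousins through their mothers (r = 1/64).
r = 1/16 + 1/64 = 0.078125.

0.078125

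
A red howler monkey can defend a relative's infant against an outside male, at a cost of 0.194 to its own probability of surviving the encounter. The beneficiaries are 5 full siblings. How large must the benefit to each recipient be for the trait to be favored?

r to a full sibling = 0.5 (full sibs share both parents — two paths of length 2: r = 2·(1/2)^2 = 1/2).
Hamilton's rule with n recipients of equal r: n·r·B > C, so B > C/(n·r) = 0.194/(5·0.5) = 0.0776.

0.0776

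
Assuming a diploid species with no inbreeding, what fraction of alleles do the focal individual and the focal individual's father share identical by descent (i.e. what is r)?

Each parent–offspring link contributes a factor of 1/2, and independent paths through distinct common ancestors add.
One parent–offspring link: r = (1/2)^1 = 1/2.

0.5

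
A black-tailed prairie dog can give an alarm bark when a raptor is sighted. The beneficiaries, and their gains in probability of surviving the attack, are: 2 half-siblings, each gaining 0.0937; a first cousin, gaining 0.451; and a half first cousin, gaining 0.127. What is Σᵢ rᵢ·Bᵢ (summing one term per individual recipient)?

r to a half-sibling = 0.25 (half-sibs share one parent — one path of length 2: r = (1/2)^2 = 1/4).
r to a first cousin = 0.125 (first cousins share one grandparent pair — two paths of length 4: r = 2·(1/2)^4 = 1/8).
r to a half first cousin = 0.0625 (half first cousins share one grandparent — one path of length 4: r = (1/2)^4 = 1/16).
Summing one r·B term per recipient: 2·0.25·0.0937 + 1·0.125·0.451 + 1·0.0625·0.127 = 0.1111625.

0.1111625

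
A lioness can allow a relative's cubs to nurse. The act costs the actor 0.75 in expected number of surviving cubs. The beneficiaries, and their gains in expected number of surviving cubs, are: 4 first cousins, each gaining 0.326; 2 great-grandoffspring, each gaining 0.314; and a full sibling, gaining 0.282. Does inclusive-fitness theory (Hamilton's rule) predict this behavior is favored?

No

Hamilton's rule: the trait is favored when the sum of r·B over every recipient exceeds the actor's cost C.
r to a first cousin = 0.125 (first cousins share one grandparent pair — two paths of length 4: r = 2·(1/2)^4 = 1/8).
r to a great-grandoffspring = 0.125 (three parent–offspring links: r = (1/2)^3 = 1/8).
r to a full sibling = 0.5 (full sibs share both parents — two paths of length 2: r = 2·(1/2)^2 = 1/2).
Summing one r·B term per recipient: 4·0.125·0.326 + 2·0.125·0.314 + 1·0.5·0.282 = 0.3825.
0.3825 < 0.75: the indirect benefit is less than the cost.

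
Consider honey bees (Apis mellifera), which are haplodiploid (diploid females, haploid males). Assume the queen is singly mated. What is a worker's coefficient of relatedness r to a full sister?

0.75

Haplodiploid full sisters inherit their father's entire haploid genome identically (contributing 1/2) and on average half of their mother's contribution (1/2 · 1/2 = 1/4); r = 1/2 + 1/4 = 3/4.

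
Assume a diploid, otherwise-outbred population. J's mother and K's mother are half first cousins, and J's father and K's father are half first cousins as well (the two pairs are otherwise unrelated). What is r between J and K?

0.03125

Wright's path rule: contributions from independent ancestry routes add.
J and K are related in two ways: half second cousins through their mothers (r = 1/64) and half second cousins through their fathers (r = 1/64).
r = 1/64 + 1/64 = 1/32 = 0.03125.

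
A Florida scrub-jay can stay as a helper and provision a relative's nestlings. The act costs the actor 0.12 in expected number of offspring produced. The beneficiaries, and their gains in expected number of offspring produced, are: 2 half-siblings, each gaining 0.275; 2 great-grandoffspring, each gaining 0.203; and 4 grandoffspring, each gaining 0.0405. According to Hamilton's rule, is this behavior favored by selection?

Hamilton's rule: the trait is favored when the sum of r·B over every recipient exceeds the actor's cost C.
r to a half-sibling = 1/4 (half-sibs share one parent — one path of length 2: r = (1/2)^2 = 1/4).
r to a great-grandoffspring = 0.125 (three parent–offspring links: r = (1/2)^3 = 1/8).
r to a grandoffspring = 0.25 (two parent–offspring links: r = (1/2)^2 = 1/4).
Summing one r·B term per recipient: 2·0.25·0.275 + 2·0.125·0.203 + 4·0.25·0.0405 = 0.22875.
0.22875 > 0.12: the indirect benefit exceeds the cost.

Yes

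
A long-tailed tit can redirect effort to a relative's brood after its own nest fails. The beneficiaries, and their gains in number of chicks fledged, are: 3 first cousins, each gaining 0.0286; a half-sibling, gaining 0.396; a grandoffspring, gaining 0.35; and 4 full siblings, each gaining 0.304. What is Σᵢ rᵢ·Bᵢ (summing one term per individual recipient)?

r to a first cousin = 1/8 (first cousins share one grandparent pair — two paths of length 4: r = 2·(1/2)^4 = 1/8).
r to a half-sibling = 0.25 (half-sibs share one parent — one path of length 2: r = (1/2)^2 = 1/4).
r to a grandoffspring = 0.25 (two parent–offspring links: r = (1/2)^2 = 1/4).
r to a full sibling = 1/2 (full sibs share both parents — two paths of length 2: r = 2·(1/2)^2 = 1/2).
Summing one r·B term per recipient: 3·0.125·0.0286 + 1·0.25·0.396 + 1·0.25·0.35 + 4·0.5·0.304 = 0.805225.

0.805225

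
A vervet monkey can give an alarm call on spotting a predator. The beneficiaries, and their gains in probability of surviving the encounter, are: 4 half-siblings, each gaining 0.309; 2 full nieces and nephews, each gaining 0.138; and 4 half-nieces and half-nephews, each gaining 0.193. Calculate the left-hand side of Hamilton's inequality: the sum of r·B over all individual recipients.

0.4745

r to a half-sibling = 1/4 (half-sibs share one parent — one path of length 2: r = (1/2)^2 = 1/4).
r to a full niece or nephew = 0.25 (full aunt/uncle↔niece/nephew: two paths of length 3 through the shared grandparent pair: r = 2·(1/2)^3 = 1/4).
r to a half-niece or half-nephew = 0.125 (half-aunt/uncle↔niece/nephew: one path of length 3: r = (1/2)^3 = 1/8).
Summing one r·B term per recipient: 4·0.25·0.309 + 2·0.25·0.138 + 4·0.125·0.193 = 0.4745.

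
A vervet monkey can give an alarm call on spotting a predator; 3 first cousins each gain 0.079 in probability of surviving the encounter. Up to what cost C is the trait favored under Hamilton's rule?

r to a first cousin = 1/8 (first cousins share one grandparent pair — two paths of length 4: r = 2·(1/2)^4 = 1/8).
Hamilton's rule: n·r·B > C, so the trait is favored while C < n·r·B = 3·0.125·0.079 = 0.029625.

0.029625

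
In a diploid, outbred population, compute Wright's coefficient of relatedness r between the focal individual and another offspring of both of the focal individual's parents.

Each parent–offspring link contributes a factor of 1/2, and independent paths through distinct common ancestors add.
Full sibs share both parents — two paths of length 2: r = 2·(1/2)^2 = 1/2.

0.5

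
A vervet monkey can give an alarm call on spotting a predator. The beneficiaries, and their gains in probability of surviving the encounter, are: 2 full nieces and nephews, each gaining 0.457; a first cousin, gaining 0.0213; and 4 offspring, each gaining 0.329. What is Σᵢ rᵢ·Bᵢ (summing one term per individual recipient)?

r to a full niece or nephew = 1/4 (full aunt/uncle↔niece/nephew: two paths of length 3 through the shared grandparent pair: r = 2·(1/2)^3 = 1/4).
r to a first cousin = 0.125 (first cousins share one grandparent pair — two paths of length 4: r = 2·(1/2)^4 = 1/8).
r to an offspring = 1/2 (one parent–offspring link: r = (1/2)^1 = 1/2).
Summing one r·B term per recipient: 2·0.25·0.457 + 1·0.125·0.0213 + 4·0.5·0.329 = 0.8891625.

0.8891625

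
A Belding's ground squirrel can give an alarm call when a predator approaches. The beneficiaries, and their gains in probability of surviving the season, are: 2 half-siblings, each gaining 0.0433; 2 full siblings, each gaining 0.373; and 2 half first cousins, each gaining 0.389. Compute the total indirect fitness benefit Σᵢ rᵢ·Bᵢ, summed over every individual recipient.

0.443275

r to a half-sibling = 0.25 (half-sibs share one parent — one path of length 2: r = (1/2)^2 = 1/4).
r to a full sibling = 0.5 (full sibs share both parents — two paths of length 2: r = 2·(1/2)^2 = 1/2).
r to a half first cousin = 0.0625 (half first cousins share one grandparent — one path of length 4: r = (1/2)^4 = 1/16).
Summing one r·B term per recipient: 2·0.25·0.0433 + 2·0.5·0.373 + 2·0.0625·0.389 = 0.443275.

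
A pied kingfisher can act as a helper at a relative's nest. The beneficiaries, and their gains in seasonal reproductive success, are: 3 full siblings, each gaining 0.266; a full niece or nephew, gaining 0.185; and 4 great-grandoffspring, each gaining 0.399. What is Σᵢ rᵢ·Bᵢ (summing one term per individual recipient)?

0.64475

r to a full sibling = 1/2 (full sibs share both parents — two paths of length 2: r = 2·(1/2)^2 = 1/2).
r to a full niece or nephew = 0.25 (full aunt/uncle↔niece/nephew: two paths of length 3 through the shared grandparent pair: r = 2·(1/2)^3 = 1/4).
r to a great-grandoffspring = 0.125 (three parent–offspring links: r = (1/2)^3 = 1/8).
Summing one r·B term per recipient: 3·0.5·0.266 + 1·0.25·0.185 + 4·0.125·0.399 = 0.64475.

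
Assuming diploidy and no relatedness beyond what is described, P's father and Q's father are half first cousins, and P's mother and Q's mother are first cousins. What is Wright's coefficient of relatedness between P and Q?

Independent pedigree routes through distinct common ancestors add.
P and Q are related in two ways: half second cousins through their fathers (r = 1/64) and second cousins through their mothers (r = 1/32).
r = 1/64 + 1/32 = 3/64 = 0.046875.

0.046875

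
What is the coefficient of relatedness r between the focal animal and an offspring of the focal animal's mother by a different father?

0.25

Each parent–offspring link contributes a factor of 1/2, and independent paths through distinct common ancestors add.
Half-sibs share one parent — one path of length 2: r = (1/2)^2 = 1/4.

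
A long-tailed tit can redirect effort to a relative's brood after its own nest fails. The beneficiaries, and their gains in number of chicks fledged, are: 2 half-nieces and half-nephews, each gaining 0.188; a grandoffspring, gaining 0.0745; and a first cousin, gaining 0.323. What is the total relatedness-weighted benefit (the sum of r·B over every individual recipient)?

r to a half-niece or half-nephew = 0.125 (half-aunt/uncle↔niece/nephew: one path of length 3: r = (1/2)^3 = 1/8).
r to a grandoffspring = 1/4 (two parent–offspring links: r = (1/2)^2 = 1/4).
r to a first cousin = 1/8 (first cousins share one grandparent pair — two paths of length 4: r = 2·(1/2)^4 = 1/8).
Summing one r·B term per recipient: 2·0.125·0.188 + 1·0.25·0.0745 + 1·0.125·0.323 = 0.106.

0.106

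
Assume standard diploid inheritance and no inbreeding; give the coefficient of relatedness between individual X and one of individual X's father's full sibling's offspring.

0.125

Each parent–offspring link contributes a factor of 1/2, and independent paths through distinct common ancestors add.
First cousins share one grandparent pair — two paths of length 4: r = 2·(1/2)^4 = 1/8.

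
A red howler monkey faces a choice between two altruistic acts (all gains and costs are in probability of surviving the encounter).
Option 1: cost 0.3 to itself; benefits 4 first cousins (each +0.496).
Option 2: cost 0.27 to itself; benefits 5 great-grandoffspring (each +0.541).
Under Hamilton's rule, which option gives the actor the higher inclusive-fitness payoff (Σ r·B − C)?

Option 1: r to a first cousin = 0.125.
Option 1: Σ r·B − C = (4·0.125·0.496) − 0.3 = -0.052.
Option 2: r to a great-grandoffspring = 0.125.
Option 2: Σ r·B − C = (5·0.125·0.541) − 0.27 = 0.068125.
Option 2 has the higher net inclusive-fitness payoff.

Option 2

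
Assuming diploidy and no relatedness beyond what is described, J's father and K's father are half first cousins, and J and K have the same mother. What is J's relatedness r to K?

Relatedness sums over independent paths through distinct common ancestors.
J and K are related in two ways: half second cousins through their fathers (r = 1/64) and half-sibs through their shared mother (r = 1/4).
r = 1/64 + 1/4 = 0.265625.

0.265625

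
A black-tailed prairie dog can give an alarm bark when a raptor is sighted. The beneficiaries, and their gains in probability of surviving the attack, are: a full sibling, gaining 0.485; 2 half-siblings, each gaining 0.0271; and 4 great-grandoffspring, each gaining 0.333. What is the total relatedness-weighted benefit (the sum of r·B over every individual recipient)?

r to a full sibling = 0.5 (full sibs share both parents — two paths of length 2: r = 2·(1/2)^2 = 1/2).
r to a half-sibling = 0.25 (half-sibs share one parent — one path of length 2: r = (1/2)^2 = 1/4).
r to a great-grandoffspring = 1/8 (three parent–offspring links: r = (1/2)^3 = 1/8).
Summing one r·B term per recipient: 1·0.5·0.485 + 2·0.25·0.0271 + 4·0.125·0.333 = 0.42255.

0.42255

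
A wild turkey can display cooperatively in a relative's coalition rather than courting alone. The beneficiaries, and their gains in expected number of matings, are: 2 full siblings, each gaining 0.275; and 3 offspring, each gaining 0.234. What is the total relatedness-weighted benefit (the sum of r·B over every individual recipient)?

r to a full sibling = 1/2 (full sibs share both parents — two paths of length 2: r = 2·(1/2)^2 = 1/2).
r to an offspring = 1/2 (one parent–offspring link: r = (1/2)^1 = 1/2).
Summing one r·B term per recipient: 2·0.5·0.275 + 3·0.5·0.234 = 0.626.

0.626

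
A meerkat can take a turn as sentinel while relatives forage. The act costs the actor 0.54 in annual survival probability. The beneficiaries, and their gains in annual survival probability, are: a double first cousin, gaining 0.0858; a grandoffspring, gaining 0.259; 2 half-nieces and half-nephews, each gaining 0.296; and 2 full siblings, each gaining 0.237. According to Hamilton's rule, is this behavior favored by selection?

No

Hamilton's rule: the trait is favored when the sum of r·B over every recipient exceeds the actor's cost C.
r to a double first cousin = 0.25 (double first cousins share both grandparent pairs — four paths of length 4: r = 4·(1/2)^4 = 1/4).
r to a grandoffspring = 0.25 (two parent–offspring links: r = (1/2)^2 = 1/4).
r to a half-niece or half-nephew = 1/8 (half-aunt/uncle↔niece/nephew: one path of length 3: r = (1/2)^3 = 1/8).
r to a full sibling = 0.5 (full sibs share both parents — two paths of length 2: r = 2·(1/2)^2 = 1/2).
Summing one r·B term per recipient: 1·0.25·0.0858 + 1·0.25·0.259 + 2·0.125·0.296 + 2·0.5·0.237 = 0.3972.
0.3972 < 0.54: the indirect benefit is less than the cost.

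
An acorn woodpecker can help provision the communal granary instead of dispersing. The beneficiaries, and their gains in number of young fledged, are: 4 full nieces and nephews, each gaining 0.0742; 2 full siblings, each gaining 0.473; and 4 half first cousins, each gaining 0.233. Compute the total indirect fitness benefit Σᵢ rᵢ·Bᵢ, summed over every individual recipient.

0.60545

r to a full niece or nephew = 0.25 (full aunt/uncle↔niece/nephew: two paths of length 3 through the shared grandparent pair: r = 2·(1/2)^3 = 1/4).
r to a full sibling = 0.5 (full sibs share both parents — two paths of length 2: r = 2·(1/2)^2 = 1/2).
r to a half first cousin = 0.0625 (half first cousins share one grandparent — one path of length 4: r = (1/2)^4 = 1/16).
Summing one r·B term per recipient: 4·0.25·0.0742 + 2·0.5·0.473 + 4·0.0625·0.233 = 0.60545.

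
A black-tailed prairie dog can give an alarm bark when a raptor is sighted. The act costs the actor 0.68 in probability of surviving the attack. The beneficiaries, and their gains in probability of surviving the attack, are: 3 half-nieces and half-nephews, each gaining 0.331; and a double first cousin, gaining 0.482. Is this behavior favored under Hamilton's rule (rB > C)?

No

Hamilton's rule: the trait is favored when the sum of r·B over every recipient exceeds the actor's cost C.
r to a half-niece or half-nephew = 1/8 (half-aunt/uncle↔niece/nephew: one path of length 3: r = (1/2)^3 = 1/8).
r to a double first cousin = 1/4 (double first cousins share both grandparent pairs — four paths of length 4: r = 4·(1/2)^4 = 1/4).
Summing one r·B term per recipient: 3·0.125·0.331 + 1·0.25·0.482 = 0.244625.
0.244625 < 0.68: the indirect benefit is less than the cost.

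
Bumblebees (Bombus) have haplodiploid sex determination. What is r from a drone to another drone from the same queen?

0.5

Haploid brothers each carry a random half of the queen's diploid genome, so on average they share half: r = 1/2.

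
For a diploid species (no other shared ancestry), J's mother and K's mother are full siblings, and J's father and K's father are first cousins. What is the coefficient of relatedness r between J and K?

0.15625

With two independent routes of shared ancestry, r is the sum of the two contributions.
J and K are related in two ways: first cousins through their mothers (r = 1/8) and second cousins through their fathers (r = 1/32).
r = 1/8 + 1/32 = 5/32 = 0.15625.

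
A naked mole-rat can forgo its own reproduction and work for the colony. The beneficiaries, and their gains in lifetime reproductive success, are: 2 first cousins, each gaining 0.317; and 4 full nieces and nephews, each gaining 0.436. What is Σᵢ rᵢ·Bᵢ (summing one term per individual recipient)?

0.51525

r to a first cousin = 1/8 (first cousins share one grandparent pair — two paths of length 4: r = 2·(1/2)^4 = 1/8).
r to a full niece or nephew = 0.25 (full aunt/uncle↔niece/nephew: two paths of length 3 through the shared grandparent pair: r = 2·(1/2)^3 = 1/4).
Summing one r·B term per recipient: 2·0.125·0.317 + 4·0.25·0.436 = 0.51525.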